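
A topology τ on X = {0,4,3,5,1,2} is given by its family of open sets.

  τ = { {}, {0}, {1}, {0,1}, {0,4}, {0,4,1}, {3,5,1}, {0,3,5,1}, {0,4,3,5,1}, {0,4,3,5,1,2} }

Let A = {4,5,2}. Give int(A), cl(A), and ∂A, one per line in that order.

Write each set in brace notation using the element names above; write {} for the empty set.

U open, U⊆A: {}. int(A) = ⋃ = {}
X∖A={0,3,1}, int(X∖A)={0,1}, hence cl(A)={4,3,5,2}
∂A: remove int from cl → {4,3,5,2}

int(A) = {}
cl(A)  = {4,3,5,2}
∂A     = {4,3,5,2}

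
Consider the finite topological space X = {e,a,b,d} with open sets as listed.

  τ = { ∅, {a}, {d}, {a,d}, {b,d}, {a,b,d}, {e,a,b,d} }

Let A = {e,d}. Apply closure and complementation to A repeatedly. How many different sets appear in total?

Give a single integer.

complement {a,b}; its interior {a}; cl(A) = X∖{a} = {e,b,d}
With k = closure, c = complement:
  1. A     = {e,d}
  2. kA    = {e,b,d}
  3. cA    = {a,b}
  4. ckA   = {a}
  5. kcA   = {e,a,b}
  6. kckA  = {e,a}
  7. ckcA  = {d}
  8. ckckA = {b,d}
k, c of each give nothing new

8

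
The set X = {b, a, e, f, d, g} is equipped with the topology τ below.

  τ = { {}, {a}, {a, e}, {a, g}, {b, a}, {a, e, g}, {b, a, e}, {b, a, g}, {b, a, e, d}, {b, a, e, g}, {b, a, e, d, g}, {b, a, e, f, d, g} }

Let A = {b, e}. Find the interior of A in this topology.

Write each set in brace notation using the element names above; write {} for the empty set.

U open, U⊆A: {}. int(A) = ⋃ = {}

{}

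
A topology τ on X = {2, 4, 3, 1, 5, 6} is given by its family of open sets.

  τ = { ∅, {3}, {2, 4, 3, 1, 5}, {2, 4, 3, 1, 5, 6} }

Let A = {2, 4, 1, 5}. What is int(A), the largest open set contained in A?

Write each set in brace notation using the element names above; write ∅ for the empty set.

∅

open subsets of A: ∅; so int(A) = ∅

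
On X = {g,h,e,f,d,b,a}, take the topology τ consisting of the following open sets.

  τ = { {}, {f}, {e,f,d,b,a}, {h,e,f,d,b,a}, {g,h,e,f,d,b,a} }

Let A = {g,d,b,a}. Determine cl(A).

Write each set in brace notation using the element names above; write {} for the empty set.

cl via duality: int({h,e,f}) = {f}, so X∖{f} = {g,h,e,d,b,a}

{g,h,e,d,b,a}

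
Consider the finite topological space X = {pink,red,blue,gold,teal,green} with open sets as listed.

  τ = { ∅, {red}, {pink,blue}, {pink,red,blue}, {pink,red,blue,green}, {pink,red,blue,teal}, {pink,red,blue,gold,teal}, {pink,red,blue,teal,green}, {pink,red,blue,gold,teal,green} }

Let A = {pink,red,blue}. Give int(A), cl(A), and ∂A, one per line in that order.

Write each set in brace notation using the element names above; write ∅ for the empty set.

int(A) = {pink,red,blue}
cl(A)  = {pink,red,blue,gold,teal,green}
∂A     = {gold,teal,green}

opens ⊆ A: ∅, {red}, {pink,blue}, {pink,red,blue}; union → int = {pink,red,blue}
complement {gold,teal,green}; its interior ∅; cl(A) = X∖∅ = {pink,red,blue,gold,teal,green}
boundary = {pink,red,blue,gold,teal,green} ∖ {pink,red,blue} = {gold,teal,green}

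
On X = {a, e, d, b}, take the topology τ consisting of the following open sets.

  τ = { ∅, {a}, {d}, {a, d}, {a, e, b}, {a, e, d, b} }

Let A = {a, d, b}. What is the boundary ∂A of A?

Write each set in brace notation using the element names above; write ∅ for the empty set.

open subsets of A: ∅, {d}, {a}, {a, d}; so int(A) = {a, d}
closure: X∖int(X∖A) = X∖∅ = {a, e, d, b}
∂A = {a, e, d, b} minus {a, d} = {e, b}

{e, b}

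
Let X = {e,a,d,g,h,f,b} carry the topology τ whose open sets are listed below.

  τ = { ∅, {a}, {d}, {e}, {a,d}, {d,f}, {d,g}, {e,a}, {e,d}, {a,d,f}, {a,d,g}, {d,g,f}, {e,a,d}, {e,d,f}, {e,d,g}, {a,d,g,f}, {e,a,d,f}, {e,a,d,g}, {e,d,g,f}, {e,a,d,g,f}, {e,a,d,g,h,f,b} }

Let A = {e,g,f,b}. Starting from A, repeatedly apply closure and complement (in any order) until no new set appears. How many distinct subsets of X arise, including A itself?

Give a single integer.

8

X∖A={a,d,h}, int(X∖A)={a,d}, hence cl(A)={e,g,h,f,b}
Orbit (k=closure, c=complement):
  1. A     = {e,g,f,b}
  2. kA    = {e,g,h,f,b}
  3. cA    = {a,d,h}
  4. ckA   = {a,d}
  5. kcA   = {a,d,g,h,f,b}
  6. ckcA  = {e}
  7. kckcA = {e,h,b}
  8. ckckcA = {a,d,g,f}
(closed under both — stop)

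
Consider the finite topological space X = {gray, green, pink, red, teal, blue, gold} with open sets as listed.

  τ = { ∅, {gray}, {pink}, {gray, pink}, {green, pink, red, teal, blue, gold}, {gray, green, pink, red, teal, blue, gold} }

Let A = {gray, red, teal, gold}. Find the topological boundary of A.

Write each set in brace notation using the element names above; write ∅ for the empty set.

{green, red, teal, blue, gold}

open subsets of A: ∅, {gray}; so int(A) = {gray}
closure: X∖int(X∖A) = X∖{pink} = {gray, green, red, teal, blue, gold}
∂A = {gray, green, red, teal, blue, gold} minus {gray} = {green, red, teal, blue, gold}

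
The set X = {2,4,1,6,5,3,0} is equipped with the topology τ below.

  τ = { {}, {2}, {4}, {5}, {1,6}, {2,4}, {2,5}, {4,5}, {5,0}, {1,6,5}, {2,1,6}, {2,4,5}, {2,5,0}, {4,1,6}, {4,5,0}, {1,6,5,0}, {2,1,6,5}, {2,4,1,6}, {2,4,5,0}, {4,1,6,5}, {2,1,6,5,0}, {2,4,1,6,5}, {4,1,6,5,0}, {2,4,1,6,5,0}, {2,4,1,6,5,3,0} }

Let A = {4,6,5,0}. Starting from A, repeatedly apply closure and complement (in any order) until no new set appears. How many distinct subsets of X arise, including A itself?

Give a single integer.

closure: X∖int(X∖A) = X∖{2} = {4,1,6,5,3,0}
Let k=closure and c=complement:
  1. A     = {4,6,5,0}
  2. kA    = {4,1,6,5,3,0}
  3. cA    = {2,1,3}
  4. ckA   = {2}
  5. kcA   = {2,1,6,3}
  6. kckA  = {2,3}
  7. ckcA  = {4,5,0}
  8. ckckA = {4,1,6,5,0}
  9. kckcA = {4,5,3,0}
  10. ckckcA = {2,1,6}
— saturated at 10

10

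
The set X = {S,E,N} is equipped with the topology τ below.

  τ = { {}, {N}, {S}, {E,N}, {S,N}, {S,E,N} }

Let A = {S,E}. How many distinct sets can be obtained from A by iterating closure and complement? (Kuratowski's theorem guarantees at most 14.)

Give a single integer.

cl via duality: int({N}) = {N}, so X∖{N} = {S,E}
Write k for closure, c for complement:
  1. A     = {S,E}
  2. cA    = {N}
  3. kcA   = {E,N}
  4. ckcA  = {S}
applying k or c yields no new set

4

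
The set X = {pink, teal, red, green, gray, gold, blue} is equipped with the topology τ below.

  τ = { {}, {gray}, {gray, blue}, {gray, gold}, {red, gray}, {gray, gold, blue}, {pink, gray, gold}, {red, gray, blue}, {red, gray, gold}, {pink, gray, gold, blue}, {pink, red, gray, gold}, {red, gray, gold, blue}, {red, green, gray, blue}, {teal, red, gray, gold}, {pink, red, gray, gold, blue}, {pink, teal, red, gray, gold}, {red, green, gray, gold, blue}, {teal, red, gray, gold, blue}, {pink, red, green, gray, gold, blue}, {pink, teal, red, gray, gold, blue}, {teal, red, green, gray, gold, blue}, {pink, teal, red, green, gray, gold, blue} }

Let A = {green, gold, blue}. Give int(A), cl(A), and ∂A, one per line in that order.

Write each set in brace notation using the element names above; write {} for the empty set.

int(A) = {}
cl(A)  = {pink, teal, green, gold, blue}
∂A     = {pink, teal, green, gold, blue}

U open, U⊆A: {}. int(A) = ⋃ = {}
X∖A={pink, teal, red, gray}, int(X∖A)={red, gray}, hence cl(A)={pink, teal, green, gold, blue}
∂A: remove int from cl → {pink, teal, green, gold, blue}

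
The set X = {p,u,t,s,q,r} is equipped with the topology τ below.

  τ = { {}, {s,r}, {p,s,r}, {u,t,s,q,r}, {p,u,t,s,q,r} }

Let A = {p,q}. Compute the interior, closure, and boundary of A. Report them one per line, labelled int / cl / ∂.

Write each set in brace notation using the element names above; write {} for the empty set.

U open, U⊆A: {}. int(A) = ⋃ = {}
X∖A={u,t,s,r}, int(X∖A)={s,r}, hence cl(A)={p,u,t,q}
∂A: remove int from cl → {p,u,t,q}

int(A) = {}
cl(A)  = {p,u,t,q}
∂A     = {p,u,t,q}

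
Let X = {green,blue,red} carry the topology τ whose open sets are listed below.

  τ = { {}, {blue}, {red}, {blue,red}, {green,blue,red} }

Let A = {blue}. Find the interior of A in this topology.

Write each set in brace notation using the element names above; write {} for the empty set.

{blue}

U open, U⊆A: {}, {blue}. int(A) = ⋃ = {blue}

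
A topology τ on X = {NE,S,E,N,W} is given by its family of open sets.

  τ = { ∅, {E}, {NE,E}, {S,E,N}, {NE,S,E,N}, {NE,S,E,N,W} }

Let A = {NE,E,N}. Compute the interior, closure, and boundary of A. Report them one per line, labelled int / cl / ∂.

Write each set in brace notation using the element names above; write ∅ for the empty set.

opens ⊆ A: ∅, {E}, {NE,E}; union → int = {NE,E}
complement {S,W}; its interior ∅; cl(A) = X∖∅ = {NE,S,E,N,W}
boundary = {NE,S,E,N,W} ∖ {NE,E} = {S,N,W}

int(A) = {NE,E}
cl(A)  = {NE,S,E,N,W}
∂A     = {S,N,W}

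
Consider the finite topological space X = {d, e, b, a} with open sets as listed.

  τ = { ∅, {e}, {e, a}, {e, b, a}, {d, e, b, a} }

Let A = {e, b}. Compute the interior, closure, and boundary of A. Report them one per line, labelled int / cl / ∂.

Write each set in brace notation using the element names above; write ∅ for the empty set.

open subsets of A: ∅, {e}; so int(A) = {e}
closure: X∖int(X∖A) = X∖∅ = {d, e, b, a}
∂A = {d, e, b, a} minus {e} = {d, b, a}

int(A) = {e}
cl(A)  = {d, e, b, a}
∂A     = {d, b, a}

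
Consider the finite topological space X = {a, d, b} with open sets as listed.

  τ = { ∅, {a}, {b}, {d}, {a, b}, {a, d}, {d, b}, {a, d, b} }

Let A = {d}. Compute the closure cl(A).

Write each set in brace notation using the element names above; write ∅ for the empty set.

closure: X∖int(X∖A) = X∖{a, b} = {d}

{d}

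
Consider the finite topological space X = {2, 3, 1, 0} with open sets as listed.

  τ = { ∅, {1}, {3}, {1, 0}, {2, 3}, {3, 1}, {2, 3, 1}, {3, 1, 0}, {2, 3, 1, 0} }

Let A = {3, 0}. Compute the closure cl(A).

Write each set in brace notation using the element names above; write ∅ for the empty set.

{2, 3, 0}

cl via duality: int({2, 1}) = {1}, so X∖{1} = {2, 3, 0}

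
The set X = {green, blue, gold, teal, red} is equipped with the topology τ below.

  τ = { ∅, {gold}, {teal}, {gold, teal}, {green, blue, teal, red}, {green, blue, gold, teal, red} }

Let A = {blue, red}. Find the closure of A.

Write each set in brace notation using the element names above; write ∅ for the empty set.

X∖A={green, gold, teal}, int(X∖A)={gold, teal}, hence cl(A)={green, blue, red}

{green, blue, red}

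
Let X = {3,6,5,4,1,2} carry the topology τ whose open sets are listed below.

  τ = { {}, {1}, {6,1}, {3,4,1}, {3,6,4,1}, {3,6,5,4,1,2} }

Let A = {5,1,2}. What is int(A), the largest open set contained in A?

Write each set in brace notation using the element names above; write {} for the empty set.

opens ⊆ A: {}, {1}; union → int = {1}

{1}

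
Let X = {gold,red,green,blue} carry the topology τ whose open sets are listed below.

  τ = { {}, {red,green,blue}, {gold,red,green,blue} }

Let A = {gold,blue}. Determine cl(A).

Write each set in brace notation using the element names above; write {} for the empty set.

cl via duality: int({red,green}) = {}, so X∖{} = {gold,red,green,blue}

{gold,red,green,blue}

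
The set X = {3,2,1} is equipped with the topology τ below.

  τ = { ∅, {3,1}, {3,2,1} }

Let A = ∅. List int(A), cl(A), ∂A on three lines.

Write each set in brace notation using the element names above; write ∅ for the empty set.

U open, U⊆A: ∅. int(A) = ⋃ = ∅
X∖A={3,2,1}, int(X∖A)={3,2,1}, hence cl(A)=∅
∂A: remove int from cl → ∅

int(A) = ∅
cl(A)  = ∅
∂A     = ∅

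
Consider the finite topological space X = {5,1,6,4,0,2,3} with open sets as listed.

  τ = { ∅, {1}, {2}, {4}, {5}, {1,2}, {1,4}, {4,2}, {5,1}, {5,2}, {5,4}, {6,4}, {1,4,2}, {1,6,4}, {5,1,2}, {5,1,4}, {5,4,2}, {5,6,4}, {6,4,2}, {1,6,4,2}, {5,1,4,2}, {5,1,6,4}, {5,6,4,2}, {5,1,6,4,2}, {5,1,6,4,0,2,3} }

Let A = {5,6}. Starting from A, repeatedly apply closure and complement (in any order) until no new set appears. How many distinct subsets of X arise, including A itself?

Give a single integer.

8

complement {1,4,0,2,3}; its interior {1,4,2}; cl(A) = X∖{1,4,2} = {5,6,0,3}
With k = closure, c = complement:
  1. A     = {5,6}
  2. kA    = {5,6,0,3}
  3. cA    = {1,4,0,2,3}
  4. ckA   = {1,4,2}
  5. kcA   = {1,6,4,0,2,3}
  6. ckcA  = {5}
  7. kckcA = {5,0,3}
  8. ckckcA = {1,6,4,2}
k, c of each give nothing new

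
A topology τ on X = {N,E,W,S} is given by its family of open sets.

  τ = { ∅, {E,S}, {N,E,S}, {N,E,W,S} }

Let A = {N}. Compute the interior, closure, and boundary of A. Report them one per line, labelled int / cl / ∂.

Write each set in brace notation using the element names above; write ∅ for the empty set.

opens ⊆ A: ∅; union → int = ∅
complement {E,W,S}; its interior {E,S}; cl(A) = X∖{E,S} = {N,W}
boundary = {N,W} ∖ ∅ = {N,W}

int(A) = ∅
cl(A)  = {N,W}
∂A     = {N,W}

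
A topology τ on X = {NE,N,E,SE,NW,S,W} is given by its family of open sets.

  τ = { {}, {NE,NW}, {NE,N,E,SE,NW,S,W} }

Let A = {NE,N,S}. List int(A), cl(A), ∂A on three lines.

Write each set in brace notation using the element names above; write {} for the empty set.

int(A) = {}
cl(A)  = {NE,N,E,SE,NW,S,W}
∂A     = {NE,N,E,SE,NW,S,W}

interior: largest open inside A is {} (from {})
cl via duality: int({E,SE,NW,W}) = {}, so X∖{} = {NE,N,E,SE,NW,S,W}
cl∖int = {NE,N,E,SE,NW,S,W}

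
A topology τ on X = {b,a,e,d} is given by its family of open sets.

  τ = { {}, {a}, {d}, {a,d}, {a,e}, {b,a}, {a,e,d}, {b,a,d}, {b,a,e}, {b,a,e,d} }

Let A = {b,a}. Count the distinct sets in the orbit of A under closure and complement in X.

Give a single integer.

4

closure: X∖int(X∖A) = X∖{d} = {b,a,e}
Let k=closure and c=complement:
  1. A     = {b,a}
  2. kA    = {b,a,e}
  3. cA    = {e,d}
  4. ckA   = {d}
— saturated at 4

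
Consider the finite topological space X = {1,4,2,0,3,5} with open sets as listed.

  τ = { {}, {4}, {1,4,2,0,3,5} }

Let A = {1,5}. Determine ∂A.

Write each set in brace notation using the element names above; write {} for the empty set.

{1,2,0,3,5}

open subsets of A: {}; so int(A) = {}
closure: X∖int(X∖A) = X∖{4} = {1,2,0,3,5}
∂A = {1,2,0,3,5} minus {} = {1,2,0,3,5}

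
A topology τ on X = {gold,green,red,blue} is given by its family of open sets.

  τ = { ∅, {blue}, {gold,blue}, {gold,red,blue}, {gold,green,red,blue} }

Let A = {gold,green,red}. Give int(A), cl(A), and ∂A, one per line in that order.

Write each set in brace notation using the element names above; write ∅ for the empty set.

U open, U⊆A: ∅. int(A) = ⋃ = ∅
X∖A={blue}, int(X∖A)={blue}, hence cl(A)={gold,green,red}
∂A: remove int from cl → {gold,green,red}

int(A) = ∅
cl(A)  = {gold,green,red}
∂A     = {gold,green,red}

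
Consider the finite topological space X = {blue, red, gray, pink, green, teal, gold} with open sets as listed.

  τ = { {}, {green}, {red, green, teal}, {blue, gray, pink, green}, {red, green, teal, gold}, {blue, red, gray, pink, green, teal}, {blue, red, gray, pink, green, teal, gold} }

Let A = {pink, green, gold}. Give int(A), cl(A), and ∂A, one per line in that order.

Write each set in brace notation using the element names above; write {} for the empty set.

U open, U⊆A: {}, {green}. int(A) = ⋃ = {green}
X∖A={blue, red, gray, teal}, int(X∖A)={}, hence cl(A)={blue, red, gray, pink, green, teal, gold}
∂A: remove int from cl → {blue, red, gray, pink, teal, gold}

int(A) = {green}
cl(A)  = {blue, red, gray, pink, green, teal, gold}
∂A     = {blue, red, gray, pink, teal, gold}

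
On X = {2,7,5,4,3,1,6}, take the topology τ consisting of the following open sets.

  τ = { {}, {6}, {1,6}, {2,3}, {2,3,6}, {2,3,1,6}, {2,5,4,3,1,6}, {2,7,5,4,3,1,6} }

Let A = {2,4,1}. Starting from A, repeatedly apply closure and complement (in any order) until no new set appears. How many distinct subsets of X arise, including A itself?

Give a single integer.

10

X∖A={7,5,3,6}, int(X∖A)={6}, hence cl(A)={2,7,5,4,3,1}
Orbit (k=closure, c=complement):
  1. A     = {2,4,1}
  2. kA    = {2,7,5,4,3,1}
  3. cA    = {7,5,3,6}
  4. ckA   = {6}
  5. kcA   = {2,7,5,4,3,1,6}
  6. kckA  = {7,5,4,1,6}
  7. ckcA  = {}
  8. ckckA = {2,3}
  9. kckckA = {2,7,5,4,3}
  10. ckckckA = {1,6}
(closed under both — stop)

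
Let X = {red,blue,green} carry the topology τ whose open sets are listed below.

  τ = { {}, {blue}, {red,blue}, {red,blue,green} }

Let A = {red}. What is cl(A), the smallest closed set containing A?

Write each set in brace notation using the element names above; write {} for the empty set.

closure: X∖int(X∖A) = X∖{blue} = {red,green}

{red,green}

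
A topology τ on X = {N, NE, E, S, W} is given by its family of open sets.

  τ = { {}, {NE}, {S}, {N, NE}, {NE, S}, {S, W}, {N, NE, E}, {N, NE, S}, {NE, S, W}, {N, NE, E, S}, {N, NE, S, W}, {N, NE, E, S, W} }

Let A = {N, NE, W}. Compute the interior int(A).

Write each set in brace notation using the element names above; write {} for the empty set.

U open, U⊆A: {}, {NE}, {N, NE}. int(A) = ⋃ = {N, NE}

{N, NE}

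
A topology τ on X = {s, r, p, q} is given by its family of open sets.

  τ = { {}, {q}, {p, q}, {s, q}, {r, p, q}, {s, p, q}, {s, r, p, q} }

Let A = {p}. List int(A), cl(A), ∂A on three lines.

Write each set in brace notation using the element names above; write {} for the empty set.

U open, U⊆A: {}. int(A) = ⋃ = {}
X∖A={s, r, q}, int(X∖A)={s, q}, hence cl(A)={r, p}
∂A: remove int from cl → {r, p}

int(A) = {}
cl(A)  = {r, p}
∂A     = {r, p}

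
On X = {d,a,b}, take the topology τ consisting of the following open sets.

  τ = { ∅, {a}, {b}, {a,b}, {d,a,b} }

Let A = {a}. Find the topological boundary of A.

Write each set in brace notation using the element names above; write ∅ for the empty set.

{d}

interior: largest open inside A is {a} (from ∅, {a})
cl via duality: int({d,b}) = {b}, so X∖{b} = {d,a}
cl∖int = {d}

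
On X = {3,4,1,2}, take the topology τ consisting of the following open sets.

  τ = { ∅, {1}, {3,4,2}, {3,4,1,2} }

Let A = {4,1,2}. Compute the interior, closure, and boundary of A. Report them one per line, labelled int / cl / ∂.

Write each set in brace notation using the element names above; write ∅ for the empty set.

int(A) = {1}
cl(A)  = {3,4,1,2}
∂A     = {3,4,2}

interior: largest open inside A is {1} (from ∅, {1})
cl via duality: int({3}) = ∅, so X∖∅ = {3,4,1,2}
cl∖int = {3,4,2}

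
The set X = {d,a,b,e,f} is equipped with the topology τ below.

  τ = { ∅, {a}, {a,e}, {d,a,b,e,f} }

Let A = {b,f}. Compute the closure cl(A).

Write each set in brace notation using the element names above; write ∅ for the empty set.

cl via duality: int({d,a,e}) = {a,e}, so X∖{a,e} = {d,b,f}

{d,b,f}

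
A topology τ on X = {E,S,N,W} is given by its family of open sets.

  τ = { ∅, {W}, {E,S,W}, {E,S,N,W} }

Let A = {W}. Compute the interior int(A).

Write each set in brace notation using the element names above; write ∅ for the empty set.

opens ⊆ A: ∅, {W}; union → int = {W}

{W}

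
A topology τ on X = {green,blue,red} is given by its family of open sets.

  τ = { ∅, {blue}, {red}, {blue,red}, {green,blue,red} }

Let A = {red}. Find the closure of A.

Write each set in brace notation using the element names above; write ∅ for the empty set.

complement {green,blue}; its interior {blue}; cl(A) = X∖{blue} = {green,red}

{green,red}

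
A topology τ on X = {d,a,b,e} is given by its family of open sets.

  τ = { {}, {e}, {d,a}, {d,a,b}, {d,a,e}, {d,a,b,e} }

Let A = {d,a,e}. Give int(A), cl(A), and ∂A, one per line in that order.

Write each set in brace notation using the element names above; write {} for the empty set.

int(A) = {d,a,e}
cl(A)  = {d,a,b,e}
∂A     = {b}

U open, U⊆A: {}, {e}, {d,a}, {d,a,e}. int(A) = ⋃ = {d,a,e}
X∖A={b}, int(X∖A)={}, hence cl(A)={d,a,b,e}
∂A: remove int from cl → {b}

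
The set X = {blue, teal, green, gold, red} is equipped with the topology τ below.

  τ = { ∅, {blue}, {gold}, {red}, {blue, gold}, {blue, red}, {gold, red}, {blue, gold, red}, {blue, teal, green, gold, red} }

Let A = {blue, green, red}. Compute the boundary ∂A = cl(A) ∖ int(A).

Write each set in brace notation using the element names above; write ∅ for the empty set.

{teal, green}

U open, U⊆A: ∅, {red}, {blue}, {blue, red}. int(A) = ⋃ = {blue, red}
X∖A={teal, gold}, int(X∖A)={gold}, hence cl(A)={blue, teal, green, red}
∂A: remove int from cl → {teal, green}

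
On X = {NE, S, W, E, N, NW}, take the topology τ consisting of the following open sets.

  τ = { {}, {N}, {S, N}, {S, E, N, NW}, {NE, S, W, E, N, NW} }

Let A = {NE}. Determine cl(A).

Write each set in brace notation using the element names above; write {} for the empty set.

{NE, W}

complement {S, W, E, N, NW}; its interior {S, E, N, NW}; cl(A) = X∖{S, E, N, NW} = {NE, W}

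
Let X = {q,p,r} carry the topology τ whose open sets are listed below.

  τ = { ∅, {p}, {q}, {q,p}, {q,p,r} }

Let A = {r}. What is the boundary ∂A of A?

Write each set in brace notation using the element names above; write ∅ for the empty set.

{r}

open subsets of A: ∅; so int(A) = ∅
closure: X∖int(X∖A) = X∖{q,p} = {r}
∂A = {r} minus ∅ = {r}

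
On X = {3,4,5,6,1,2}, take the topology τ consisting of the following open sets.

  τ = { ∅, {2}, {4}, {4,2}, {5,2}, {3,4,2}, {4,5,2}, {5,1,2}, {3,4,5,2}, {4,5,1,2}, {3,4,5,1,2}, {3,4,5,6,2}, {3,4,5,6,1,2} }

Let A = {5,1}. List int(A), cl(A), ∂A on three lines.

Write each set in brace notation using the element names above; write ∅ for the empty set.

int(A) = ∅
cl(A)  = {5,6,1}
∂A     = {5,6,1}

open subsets of A: ∅; so int(A) = ∅
closure: X∖int(X∖A) = X∖{3,4,2} = {5,6,1}
∂A = {5,6,1} minus ∅ = {5,6,1}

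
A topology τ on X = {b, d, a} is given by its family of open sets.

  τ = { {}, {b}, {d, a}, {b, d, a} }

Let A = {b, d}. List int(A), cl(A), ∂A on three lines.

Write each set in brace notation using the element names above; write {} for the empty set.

U open, U⊆A: {}, {b}. int(A) = ⋃ = {b}
X∖A={a}, int(X∖A)={}, hence cl(A)={b, d, a}
∂A: remove int from cl → {d, a}

int(A) = {b}
cl(A)  = {b, d, a}
∂A     = {d, a}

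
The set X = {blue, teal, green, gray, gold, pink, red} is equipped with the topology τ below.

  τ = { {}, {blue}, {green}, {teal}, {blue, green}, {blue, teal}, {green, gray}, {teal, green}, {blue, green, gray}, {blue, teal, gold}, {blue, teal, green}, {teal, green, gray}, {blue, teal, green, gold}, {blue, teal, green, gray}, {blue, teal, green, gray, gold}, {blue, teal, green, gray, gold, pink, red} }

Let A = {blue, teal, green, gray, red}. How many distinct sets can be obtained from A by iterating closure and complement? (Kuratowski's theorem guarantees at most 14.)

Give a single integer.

closure: X∖int(X∖A) = X∖{} = {blue, teal, green, gray, gold, pink, red}
Let k=closure and c=complement:
  1. A     = {blue, teal, green, gray, red}
  2. kA    = {blue, teal, green, gray, gold, pink, red}
  3. cA    = {gold, pink}
  4. ckA   = {}
  5. kcA   = {gold, pink, red}
  6. ckcA  = {blue, teal, green, gray}
— saturated at 6

6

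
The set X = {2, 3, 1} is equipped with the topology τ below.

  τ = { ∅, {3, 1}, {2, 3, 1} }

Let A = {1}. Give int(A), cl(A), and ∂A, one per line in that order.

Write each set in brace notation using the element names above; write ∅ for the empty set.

int(A) = ∅
cl(A)  = {2, 3, 1}
∂A     = {2, 3, 1}

U open, U⊆A: ∅. int(A) = ⋃ = ∅
X∖A={2, 3}, int(X∖A)=∅, hence cl(A)={2, 3, 1}
∂A: remove int from cl → {2, 3, 1}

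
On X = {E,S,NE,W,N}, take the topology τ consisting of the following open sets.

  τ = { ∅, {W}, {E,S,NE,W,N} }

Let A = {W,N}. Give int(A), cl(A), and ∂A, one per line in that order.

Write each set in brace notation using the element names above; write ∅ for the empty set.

interior: largest open inside A is {W} (from ∅, {W})
cl via duality: int({E,S,NE}) = ∅, so X∖∅ = {E,S,NE,W,N}
cl∖int = {E,S,NE,N}

int(A) = {W}
cl(A)  = {E,S,NE,W,N}
∂A     = {E,S,NE,N}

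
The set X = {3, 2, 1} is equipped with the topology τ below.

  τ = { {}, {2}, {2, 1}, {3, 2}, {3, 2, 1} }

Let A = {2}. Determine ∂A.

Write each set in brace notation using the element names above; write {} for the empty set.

opens ⊆ A: {}, {2}; union → int = {2}
complement {3, 1}; its interior {}; cl(A) = X∖{} = {3, 2, 1}
boundary = {3, 2, 1} ∖ {2} = {3, 1}

{3, 1}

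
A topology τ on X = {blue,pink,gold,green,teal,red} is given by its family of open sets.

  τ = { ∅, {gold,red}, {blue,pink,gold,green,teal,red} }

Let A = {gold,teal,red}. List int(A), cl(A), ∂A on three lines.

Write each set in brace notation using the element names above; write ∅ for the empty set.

opens ⊆ A: ∅, {gold,red}; union → int = {gold,red}
complement {blue,pink,green}; its interior ∅; cl(A) = X∖∅ = {blue,pink,gold,green,teal,red}
boundary = {blue,pink,gold,green,teal,red} ∖ {gold,red} = {blue,pink,green,teal}

int(A) = {gold,red}
cl(A)  = {blue,pink,gold,green,teal,red}
∂A     = {blue,pink,green,teal}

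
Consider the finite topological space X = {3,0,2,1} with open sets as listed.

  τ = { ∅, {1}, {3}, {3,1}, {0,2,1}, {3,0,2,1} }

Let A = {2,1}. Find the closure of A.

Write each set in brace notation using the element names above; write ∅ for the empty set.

complement {3,0}; its interior {3}; cl(A) = X∖{3} = {0,2,1}

{0,2,1}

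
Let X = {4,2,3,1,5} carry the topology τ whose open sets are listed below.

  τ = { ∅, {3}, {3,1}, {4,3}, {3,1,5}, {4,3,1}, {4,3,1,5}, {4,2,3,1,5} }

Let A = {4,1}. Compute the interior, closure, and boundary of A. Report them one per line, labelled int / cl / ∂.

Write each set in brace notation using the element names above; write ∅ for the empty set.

opens ⊆ A: ∅; union → int = ∅
complement {2,3,5}; its interior {3}; cl(A) = X∖{3} = {4,2,1,5}
boundary = {4,2,1,5} ∖ ∅ = {4,2,1,5}

int(A) = ∅
cl(A)  = {4,2,1,5}
∂A     = {4,2,1,5}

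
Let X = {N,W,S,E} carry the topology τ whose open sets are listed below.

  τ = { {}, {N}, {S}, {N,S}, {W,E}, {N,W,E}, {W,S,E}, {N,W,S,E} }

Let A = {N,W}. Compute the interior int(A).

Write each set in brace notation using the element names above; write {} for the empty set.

{N}

open subsets of A: {}, {N}; so int(A) = {N}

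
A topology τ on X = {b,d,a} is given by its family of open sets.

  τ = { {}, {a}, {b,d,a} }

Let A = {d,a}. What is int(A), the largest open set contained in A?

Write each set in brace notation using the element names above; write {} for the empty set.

open subsets of A: {}, {a}; so int(A) = {a}

{a}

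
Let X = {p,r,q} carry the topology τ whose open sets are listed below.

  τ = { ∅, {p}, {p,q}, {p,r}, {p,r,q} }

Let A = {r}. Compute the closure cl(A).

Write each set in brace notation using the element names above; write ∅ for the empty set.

closure: X∖int(X∖A) = X∖{p,q} = {r}

{r}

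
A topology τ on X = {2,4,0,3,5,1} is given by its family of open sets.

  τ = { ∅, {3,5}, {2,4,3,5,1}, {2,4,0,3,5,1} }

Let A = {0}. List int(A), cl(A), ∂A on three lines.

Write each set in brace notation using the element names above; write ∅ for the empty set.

opens ⊆ A: ∅; union → int = ∅
complement {2,4,3,5,1}; its interior {2,4,3,5,1}; cl(A) = X∖{2,4,3,5,1} = {0}
boundary = {0} ∖ ∅ = {0}

int(A) = ∅
cl(A)  = {0}
∂A     = {0}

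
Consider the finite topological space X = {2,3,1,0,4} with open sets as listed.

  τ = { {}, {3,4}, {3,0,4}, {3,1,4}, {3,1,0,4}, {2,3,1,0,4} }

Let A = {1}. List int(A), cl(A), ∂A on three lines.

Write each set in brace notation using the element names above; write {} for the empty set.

int(A) = {}
cl(A)  = {2,1}
∂A     = {2,1}

opens ⊆ A: {}; union → int = {}
complement {2,3,0,4}; its interior {3,0,4}; cl(A) = X∖{3,0,4} = {2,1}
boundary = {2,1} ∖ {} = {2,1}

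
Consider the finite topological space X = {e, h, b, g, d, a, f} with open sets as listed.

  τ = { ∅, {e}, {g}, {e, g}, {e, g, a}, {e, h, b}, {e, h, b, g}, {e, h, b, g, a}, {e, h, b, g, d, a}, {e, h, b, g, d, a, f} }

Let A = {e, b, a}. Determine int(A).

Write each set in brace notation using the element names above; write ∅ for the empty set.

{e}

opens ⊆ A: ∅, {e}; union → int = {e}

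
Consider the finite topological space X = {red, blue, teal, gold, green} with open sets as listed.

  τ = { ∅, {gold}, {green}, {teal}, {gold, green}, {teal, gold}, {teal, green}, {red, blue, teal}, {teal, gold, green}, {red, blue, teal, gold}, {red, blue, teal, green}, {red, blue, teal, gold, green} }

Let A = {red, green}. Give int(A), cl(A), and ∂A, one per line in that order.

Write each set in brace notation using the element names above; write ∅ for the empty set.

int(A) = {green}
cl(A)  = {red, blue, green}
∂A     = {red, blue}

interior: largest open inside A is {green} (from ∅, {green})
cl via duality: int({blue, teal, gold}) = {teal, gold}, so X∖{teal, gold} = {red, blue, green}
cl∖int = {red, blue}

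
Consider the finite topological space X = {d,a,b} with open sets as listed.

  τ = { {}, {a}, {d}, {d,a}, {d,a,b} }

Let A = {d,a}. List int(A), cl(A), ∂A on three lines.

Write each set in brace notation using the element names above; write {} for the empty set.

int(A) = {d,a}
cl(A)  = {d,a,b}
∂A     = {b}

opens ⊆ A: {}, {d}, {a}, {d,a}; union → int = {d,a}
complement {b}; its interior {}; cl(A) = X∖{} = {d,a,b}
boundary = {d,a,b} ∖ {d,a} = {b}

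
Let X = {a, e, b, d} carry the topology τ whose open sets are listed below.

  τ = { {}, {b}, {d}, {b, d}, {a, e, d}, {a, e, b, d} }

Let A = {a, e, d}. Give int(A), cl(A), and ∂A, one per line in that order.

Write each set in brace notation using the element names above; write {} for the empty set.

int(A) = {a, e, d}
cl(A)  = {a, e, d}
∂A     = {}

open subsets of A: {}, {d}, {a, e, d}; so int(A) = {a, e, d}
closure: X∖int(X∖A) = X∖{b} = {a, e, d}
∂A = {a, e, d} minus {a, e, d} = {}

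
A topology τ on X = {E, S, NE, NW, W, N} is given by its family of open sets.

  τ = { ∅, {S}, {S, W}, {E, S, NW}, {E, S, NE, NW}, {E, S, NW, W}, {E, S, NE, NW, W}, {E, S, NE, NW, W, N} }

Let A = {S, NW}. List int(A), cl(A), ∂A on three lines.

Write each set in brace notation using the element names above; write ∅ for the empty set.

int(A) = {S}
cl(A)  = {E, S, NE, NW, W, N}
∂A     = {E, NE, NW, W, N}

interior: largest open inside A is {S} (from ∅, {S})
cl via duality: int({E, NE, W, N}) = ∅, so X∖∅ = {E, S, NE, NW, W, N}
cl∖int = {E, NE, NW, W, N}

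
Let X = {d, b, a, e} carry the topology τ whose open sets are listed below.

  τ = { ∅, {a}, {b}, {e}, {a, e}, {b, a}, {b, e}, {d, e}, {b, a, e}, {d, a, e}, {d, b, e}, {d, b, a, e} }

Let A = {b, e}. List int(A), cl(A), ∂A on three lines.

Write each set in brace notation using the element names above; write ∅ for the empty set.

U open, U⊆A: ∅, {e}, {b}, {b, e}. int(A) = ⋃ = {b, e}
X∖A={d, a}, int(X∖A)={a}, hence cl(A)={d, b, e}
∂A: remove int from cl → {d}

int(A) = {b, e}
cl(A)  = {d, b, e}
∂A     = {d}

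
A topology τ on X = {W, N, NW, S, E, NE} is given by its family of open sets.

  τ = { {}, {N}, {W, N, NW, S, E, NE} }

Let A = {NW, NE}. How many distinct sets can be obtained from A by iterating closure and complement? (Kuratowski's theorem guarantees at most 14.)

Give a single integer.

6

X∖A={W, N, S, E}, int(X∖A)={N}, hence cl(A)={W, NW, S, E, NE}
Orbit (k=closure, c=complement):
  1. A     = {NW, NE}
  2. kA    = {W, NW, S, E, NE}
  3. cA    = {W, N, S, E}
  4. ckA   = {N}
  5. kcA   = {W, N, NW, S, E, NE}
  6. ckcA  = {}
(closed under both — stop)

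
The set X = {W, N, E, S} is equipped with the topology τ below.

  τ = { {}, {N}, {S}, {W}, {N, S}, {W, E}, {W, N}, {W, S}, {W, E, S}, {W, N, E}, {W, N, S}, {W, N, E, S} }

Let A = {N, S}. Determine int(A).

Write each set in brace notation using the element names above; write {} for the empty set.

open subsets of A: {}, {S}, {N}, {N, S}; so int(A) = {N, S}

{N, S}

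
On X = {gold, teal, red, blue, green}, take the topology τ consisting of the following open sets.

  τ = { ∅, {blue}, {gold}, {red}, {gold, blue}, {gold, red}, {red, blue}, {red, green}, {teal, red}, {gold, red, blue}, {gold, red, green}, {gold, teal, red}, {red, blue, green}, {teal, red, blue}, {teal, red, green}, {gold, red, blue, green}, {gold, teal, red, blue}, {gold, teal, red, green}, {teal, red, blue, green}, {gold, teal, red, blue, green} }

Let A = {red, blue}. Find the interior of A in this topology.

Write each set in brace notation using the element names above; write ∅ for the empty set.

U open, U⊆A: ∅, {red}, {blue}, {red, blue}. int(A) = ⋃ = {red, blue}

{red, blue}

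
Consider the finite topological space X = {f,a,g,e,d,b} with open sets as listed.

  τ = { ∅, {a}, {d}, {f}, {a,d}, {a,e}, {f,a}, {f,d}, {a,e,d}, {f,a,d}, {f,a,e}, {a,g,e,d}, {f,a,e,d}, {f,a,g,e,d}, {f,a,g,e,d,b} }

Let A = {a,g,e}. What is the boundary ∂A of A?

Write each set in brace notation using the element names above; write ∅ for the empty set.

{g,b}

open subsets of A: ∅, {a}, {a,e}; so int(A) = {a,e}
closure: X∖int(X∖A) = X∖{f,d} = {a,g,e,b}
∂A = {a,g,e,b} minus {a,e} = {g,b}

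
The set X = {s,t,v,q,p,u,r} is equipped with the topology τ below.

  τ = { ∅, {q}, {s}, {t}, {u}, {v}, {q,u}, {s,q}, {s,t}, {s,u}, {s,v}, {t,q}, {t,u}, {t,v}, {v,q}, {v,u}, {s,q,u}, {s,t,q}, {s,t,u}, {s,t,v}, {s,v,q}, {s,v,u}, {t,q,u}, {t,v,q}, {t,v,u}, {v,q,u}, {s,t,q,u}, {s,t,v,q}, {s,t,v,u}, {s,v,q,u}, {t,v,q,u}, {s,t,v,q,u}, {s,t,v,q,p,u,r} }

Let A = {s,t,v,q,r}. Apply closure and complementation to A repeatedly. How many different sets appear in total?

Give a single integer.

complement {p,u}; its interior {u}; cl(A) = X∖{u} = {s,t,v,q,p,r}
With k = closure, c = complement:
  1. A     = {s,t,v,q,r}
  2. kA    = {s,t,v,q,p,r}
  3. cA    = {p,u}
  4. ckA   = {u}
  5. kcA   = {p,u,r}
  6. ckcA  = {s,t,v,q}
k, c of each give nothing new

6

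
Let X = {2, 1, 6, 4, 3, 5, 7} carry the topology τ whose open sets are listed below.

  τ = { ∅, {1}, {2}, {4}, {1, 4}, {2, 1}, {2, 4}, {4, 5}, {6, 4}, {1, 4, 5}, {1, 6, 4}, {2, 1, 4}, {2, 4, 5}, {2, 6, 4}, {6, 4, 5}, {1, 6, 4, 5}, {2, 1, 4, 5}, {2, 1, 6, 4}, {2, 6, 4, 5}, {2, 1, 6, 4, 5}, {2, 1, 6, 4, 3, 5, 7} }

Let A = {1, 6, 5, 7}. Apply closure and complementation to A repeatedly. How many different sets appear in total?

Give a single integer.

8

cl via duality: int({2, 4, 3}) = {2, 4}, so X∖{2, 4} = {1, 6, 3, 5, 7}
Write k for closure, c for complement:
  1. A     = {1, 6, 5, 7}
  2. kA    = {1, 6, 3, 5, 7}
  3. cA    = {2, 4, 3}
  4. ckA   = {2, 4}
  5. kcA   = {2, 6, 4, 3, 5, 7}
  6. ckcA  = {1}
  7. kckcA = {1, 3, 7}
  8. ckckcA = {2, 6, 4, 5}
applying k or c yields no new set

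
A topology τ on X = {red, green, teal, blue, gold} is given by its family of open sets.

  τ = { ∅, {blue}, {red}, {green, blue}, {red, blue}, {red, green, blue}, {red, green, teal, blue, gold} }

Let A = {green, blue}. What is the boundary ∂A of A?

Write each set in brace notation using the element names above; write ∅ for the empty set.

open subsets of A: ∅, {blue}, {green, blue}; so int(A) = {green, blue}
closure: X∖int(X∖A) = X∖{red} = {green, teal, blue, gold}
∂A = {green, teal, blue, gold} minus {green, blue} = {teal, gold}

{teal, gold}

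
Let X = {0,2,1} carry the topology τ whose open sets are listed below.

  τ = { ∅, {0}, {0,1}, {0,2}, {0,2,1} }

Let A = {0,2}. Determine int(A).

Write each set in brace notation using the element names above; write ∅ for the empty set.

interior: largest open inside A is {0,2} (from ∅, {0}, {0,2})

{0,2}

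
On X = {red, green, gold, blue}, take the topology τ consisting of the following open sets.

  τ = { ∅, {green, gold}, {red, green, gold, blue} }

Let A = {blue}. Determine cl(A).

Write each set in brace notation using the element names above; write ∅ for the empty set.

X∖A={red, green, gold}, int(X∖A)={green, gold}, hence cl(A)={red, blue}

{red, blue}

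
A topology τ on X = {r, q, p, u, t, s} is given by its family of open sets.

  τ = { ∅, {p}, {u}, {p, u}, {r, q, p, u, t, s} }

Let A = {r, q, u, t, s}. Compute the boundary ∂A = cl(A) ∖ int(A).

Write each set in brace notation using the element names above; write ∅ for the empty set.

{r, q, t, s}

interior: largest open inside A is {u} (from ∅, {u})
cl via duality: int({p}) = {p}, so X∖{p} = {r, q, u, t, s}
cl∖int = {r, q, t, s}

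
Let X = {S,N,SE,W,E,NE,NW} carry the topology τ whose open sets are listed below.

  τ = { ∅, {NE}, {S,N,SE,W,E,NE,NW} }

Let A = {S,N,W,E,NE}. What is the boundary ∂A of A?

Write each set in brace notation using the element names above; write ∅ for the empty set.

{S,N,SE,W,E,NW}

open subsets of A: ∅, {NE}; so int(A) = {NE}
closure: X∖int(X∖A) = X∖∅ = {S,N,SE,W,E,NE,NW}
∂A = {S,N,SE,W,E,NE,NW} minus {NE} = {S,N,SE,W,E,NW}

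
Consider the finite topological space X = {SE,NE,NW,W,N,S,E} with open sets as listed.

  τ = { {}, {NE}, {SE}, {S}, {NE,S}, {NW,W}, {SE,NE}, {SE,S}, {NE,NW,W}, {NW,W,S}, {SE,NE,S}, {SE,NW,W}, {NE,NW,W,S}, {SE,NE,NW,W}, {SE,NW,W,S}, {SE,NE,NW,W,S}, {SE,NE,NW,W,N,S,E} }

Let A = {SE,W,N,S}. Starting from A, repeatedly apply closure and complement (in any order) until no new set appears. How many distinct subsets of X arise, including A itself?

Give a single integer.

X∖A={NE,NW,E}, int(X∖A)={NE}, hence cl(A)={SE,NW,W,N,S,E}
Orbit (k=closure, c=complement):
  1. A     = {SE,W,N,S}
  2. kA    = {SE,NW,W,N,S,E}
  3. cA    = {NE,NW,E}
  4. ckA   = {NE}
  5. kcA   = {NE,NW,W,N,E}
  6. kckA  = {NE,N,E}
  7. ckcA  = {SE,S}
  8. ckckA = {SE,NW,W,S}
  9. kckcA = {SE,N,S,E}
  10. ckckcA = {NE,NW,W}
(closed under both — stop)

10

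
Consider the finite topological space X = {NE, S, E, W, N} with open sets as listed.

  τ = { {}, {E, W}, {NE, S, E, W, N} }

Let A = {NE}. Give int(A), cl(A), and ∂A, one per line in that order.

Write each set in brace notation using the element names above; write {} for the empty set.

opens ⊆ A: {}; union → int = {}
complement {S, E, W, N}; its interior {E, W}; cl(A) = X∖{E, W} = {NE, S, N}
boundary = {NE, S, N} ∖ {} = {NE, S, N}

int(A) = {}
cl(A)  = {NE, S, N}
∂A     = {NE, S, N}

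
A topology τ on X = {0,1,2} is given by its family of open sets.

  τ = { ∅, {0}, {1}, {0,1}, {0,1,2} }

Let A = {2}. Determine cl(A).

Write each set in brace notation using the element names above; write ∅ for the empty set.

{2}

complement {0,1}; its interior {0,1}; cl(A) = X∖{0,1} = {2}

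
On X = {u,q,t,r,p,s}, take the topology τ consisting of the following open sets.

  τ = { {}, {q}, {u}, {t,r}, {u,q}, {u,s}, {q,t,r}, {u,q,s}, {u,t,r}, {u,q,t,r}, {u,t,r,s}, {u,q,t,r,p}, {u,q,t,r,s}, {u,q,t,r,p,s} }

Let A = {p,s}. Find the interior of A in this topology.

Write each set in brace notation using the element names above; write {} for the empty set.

{}

interior: largest open inside A is {} (from {})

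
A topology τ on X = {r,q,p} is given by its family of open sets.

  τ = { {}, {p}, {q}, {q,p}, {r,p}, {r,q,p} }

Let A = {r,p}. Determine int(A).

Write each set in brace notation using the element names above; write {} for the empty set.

opens ⊆ A: {}, {p}, {r,p}; union → int = {r,p}

{r,p}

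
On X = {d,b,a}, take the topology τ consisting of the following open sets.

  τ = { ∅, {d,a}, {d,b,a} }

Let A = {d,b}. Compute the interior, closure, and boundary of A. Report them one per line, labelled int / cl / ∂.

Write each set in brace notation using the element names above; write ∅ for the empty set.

int(A) = ∅
cl(A)  = {d,b,a}
∂A     = {d,b,a}

U open, U⊆A: ∅. int(A) = ⋃ = ∅
X∖A={a}, int(X∖A)=∅, hence cl(A)={d,b,a}
∂A: remove int from cl → {d,b,a}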